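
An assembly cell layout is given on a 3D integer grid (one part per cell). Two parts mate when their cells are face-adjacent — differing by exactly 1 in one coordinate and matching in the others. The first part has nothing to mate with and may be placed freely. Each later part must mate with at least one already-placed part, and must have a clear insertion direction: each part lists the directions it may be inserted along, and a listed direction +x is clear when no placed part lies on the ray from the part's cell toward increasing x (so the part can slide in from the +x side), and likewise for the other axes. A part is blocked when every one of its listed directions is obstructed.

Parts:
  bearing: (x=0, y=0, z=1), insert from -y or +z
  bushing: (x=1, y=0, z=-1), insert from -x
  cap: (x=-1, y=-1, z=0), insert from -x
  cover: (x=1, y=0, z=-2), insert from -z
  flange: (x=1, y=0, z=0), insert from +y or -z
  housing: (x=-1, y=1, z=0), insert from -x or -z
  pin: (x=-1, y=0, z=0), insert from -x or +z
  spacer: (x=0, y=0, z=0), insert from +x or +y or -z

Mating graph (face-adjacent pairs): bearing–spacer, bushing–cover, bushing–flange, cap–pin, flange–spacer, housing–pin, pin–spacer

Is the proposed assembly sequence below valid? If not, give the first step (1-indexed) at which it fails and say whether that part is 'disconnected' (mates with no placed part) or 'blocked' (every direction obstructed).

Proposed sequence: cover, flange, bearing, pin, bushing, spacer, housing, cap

Invalid at step 2 (disconnected)

1. cover@(1, 0, -2) [-z clear] — {cover}
2. flange@(1, 0, 0) — no placed neighbour ⇒ disconnected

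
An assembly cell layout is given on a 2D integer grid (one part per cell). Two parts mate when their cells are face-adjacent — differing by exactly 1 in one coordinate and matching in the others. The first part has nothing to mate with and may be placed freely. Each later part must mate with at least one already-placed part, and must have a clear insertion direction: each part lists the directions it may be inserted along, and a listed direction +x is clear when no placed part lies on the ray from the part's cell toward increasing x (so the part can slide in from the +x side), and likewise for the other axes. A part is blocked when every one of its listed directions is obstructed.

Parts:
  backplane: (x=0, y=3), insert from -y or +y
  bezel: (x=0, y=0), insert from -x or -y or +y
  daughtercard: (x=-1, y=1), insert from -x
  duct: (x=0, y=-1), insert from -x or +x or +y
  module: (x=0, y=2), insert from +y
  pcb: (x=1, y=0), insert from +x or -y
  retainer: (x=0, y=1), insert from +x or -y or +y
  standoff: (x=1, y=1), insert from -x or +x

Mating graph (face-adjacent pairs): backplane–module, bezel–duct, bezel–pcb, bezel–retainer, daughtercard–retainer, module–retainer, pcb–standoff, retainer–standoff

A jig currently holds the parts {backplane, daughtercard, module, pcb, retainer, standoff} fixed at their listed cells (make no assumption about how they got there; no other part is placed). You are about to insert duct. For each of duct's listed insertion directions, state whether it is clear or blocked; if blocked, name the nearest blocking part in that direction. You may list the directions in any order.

+x: clear; +y: blocked by retainer; -x: clear

-x: ray from duct(0, -1) has no placed part ⇒ clear
+x: ray from duct(0, -1) has no placed part ⇒ clear
+y: nearest on ray is retainer@(0, 1) ⇒ blocked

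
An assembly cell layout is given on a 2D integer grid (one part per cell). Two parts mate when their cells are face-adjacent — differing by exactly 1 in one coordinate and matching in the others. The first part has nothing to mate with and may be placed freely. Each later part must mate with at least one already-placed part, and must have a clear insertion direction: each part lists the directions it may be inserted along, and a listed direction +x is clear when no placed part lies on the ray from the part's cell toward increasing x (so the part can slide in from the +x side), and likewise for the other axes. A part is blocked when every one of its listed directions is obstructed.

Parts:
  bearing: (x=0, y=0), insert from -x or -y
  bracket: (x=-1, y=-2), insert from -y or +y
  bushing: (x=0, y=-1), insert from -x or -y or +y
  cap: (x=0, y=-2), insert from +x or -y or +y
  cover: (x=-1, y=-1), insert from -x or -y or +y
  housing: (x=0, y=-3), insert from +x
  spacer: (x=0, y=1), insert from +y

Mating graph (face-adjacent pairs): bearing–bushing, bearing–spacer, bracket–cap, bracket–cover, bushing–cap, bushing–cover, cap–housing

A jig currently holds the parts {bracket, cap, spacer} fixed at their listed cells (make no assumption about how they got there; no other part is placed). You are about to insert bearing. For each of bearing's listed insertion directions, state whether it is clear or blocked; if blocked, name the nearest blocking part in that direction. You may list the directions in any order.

-x: ray from bearing(0, 0) has no placed part ⇒ clear
-y: nearest on ray is cap@(0, -2) ⇒ blocked

-x: clear; -y: blocked by cap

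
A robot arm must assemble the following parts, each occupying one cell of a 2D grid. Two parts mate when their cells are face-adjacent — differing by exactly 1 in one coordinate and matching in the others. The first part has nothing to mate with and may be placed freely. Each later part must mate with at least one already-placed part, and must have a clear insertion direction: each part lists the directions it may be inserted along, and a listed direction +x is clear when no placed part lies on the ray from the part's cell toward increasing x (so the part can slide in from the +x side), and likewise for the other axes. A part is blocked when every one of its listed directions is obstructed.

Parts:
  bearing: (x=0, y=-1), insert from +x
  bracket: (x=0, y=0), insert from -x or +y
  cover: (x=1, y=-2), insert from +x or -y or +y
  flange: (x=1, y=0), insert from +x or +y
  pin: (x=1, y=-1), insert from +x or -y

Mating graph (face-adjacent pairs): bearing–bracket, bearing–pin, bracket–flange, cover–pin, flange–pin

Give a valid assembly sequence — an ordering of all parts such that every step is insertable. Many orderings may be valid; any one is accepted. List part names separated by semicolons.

1. bearing@(0, -1) [+x clear] — {bearing}
2. pin@(1, -1) [+x clear] — {bearing, pin}
3. cover@(1, -2) [+x clear] — {bearing, cover, pin}
4. flange@(1, 0) [+x clear] — {bearing, cover, flange, pin}
5. bracket@(0, 0) [-x clear] — {bearing, bracket, cover, flange, pin}

bearing; pin; cover; flange; bracket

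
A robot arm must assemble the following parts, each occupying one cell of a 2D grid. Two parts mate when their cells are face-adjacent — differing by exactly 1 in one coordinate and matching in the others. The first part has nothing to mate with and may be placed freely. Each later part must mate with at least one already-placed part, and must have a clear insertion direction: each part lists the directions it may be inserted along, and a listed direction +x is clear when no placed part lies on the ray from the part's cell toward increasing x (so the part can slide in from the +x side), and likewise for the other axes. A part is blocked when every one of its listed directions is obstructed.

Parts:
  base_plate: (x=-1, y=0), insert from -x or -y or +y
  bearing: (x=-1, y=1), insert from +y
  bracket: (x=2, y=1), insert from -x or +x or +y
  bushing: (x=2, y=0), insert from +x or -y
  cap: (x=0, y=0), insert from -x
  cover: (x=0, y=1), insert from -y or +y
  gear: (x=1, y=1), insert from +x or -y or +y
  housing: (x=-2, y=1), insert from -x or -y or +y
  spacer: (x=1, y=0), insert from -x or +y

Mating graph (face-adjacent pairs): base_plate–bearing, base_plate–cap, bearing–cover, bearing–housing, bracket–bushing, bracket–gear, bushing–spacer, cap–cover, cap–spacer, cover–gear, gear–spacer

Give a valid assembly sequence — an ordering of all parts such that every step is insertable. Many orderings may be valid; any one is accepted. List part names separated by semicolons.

1. bracket@(2, 1) [-x clear] — {bracket}
2. gear@(1, 1) [-y clear] — {bracket, gear}
3. spacer@(1, 0) [-x clear] — {bracket, gear, spacer}
4. cover@(0, 1) [-y clear] — {bracket, cover, gear, spacer}
5. bearing@(-1, 1) [+y clear] — {bearing, bracket, cover, gear, spacer}
6. housing@(-2, 1) [-x clear] — {bearing, bracket, cover, gear, housing, spacer}
7. cap@(0, 0) [-x clear] — {bearing, bracket, cap, cover, gear, housing, spacer}
8. bushing@(2, 0) [+x clear] — {bearing, bracket, bushing, cap, cover, gear, housing, spacer}
9. base_plate@(-1, 0) [-x clear] — {base_plate, bearing, bracket, bushing, cap, cover, gear, housing, spacer}

bracket; gear; spacer; cover; bearing; housing; cap; bushing; base_plate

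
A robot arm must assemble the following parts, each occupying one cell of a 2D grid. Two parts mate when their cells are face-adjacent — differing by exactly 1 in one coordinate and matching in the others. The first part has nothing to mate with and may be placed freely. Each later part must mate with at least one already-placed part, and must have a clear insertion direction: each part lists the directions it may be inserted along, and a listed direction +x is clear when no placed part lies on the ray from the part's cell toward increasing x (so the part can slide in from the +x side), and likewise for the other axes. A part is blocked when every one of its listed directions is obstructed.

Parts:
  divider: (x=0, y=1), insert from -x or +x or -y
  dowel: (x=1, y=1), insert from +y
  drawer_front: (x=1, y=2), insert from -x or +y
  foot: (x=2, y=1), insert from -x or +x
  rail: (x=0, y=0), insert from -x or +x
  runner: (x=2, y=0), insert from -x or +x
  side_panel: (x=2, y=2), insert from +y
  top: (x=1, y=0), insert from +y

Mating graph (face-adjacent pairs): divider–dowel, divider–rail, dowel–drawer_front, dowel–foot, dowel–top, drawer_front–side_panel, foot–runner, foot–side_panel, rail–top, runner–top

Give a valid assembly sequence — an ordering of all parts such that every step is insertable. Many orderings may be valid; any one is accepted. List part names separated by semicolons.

side_panel; foot; runner; top; dowel; divider; drawer_front; rail

1. side_panel@(2, 2) [+y clear] — {side_panel}
2. foot@(2, 1) [-x clear] — {foot, side_panel}
3. runner@(2, 0) [-x clear] — {foot, runner, side_panel}
4. top@(1, 0) [+y clear] — {foot, runner, side_panel, top}
5. dowel@(1, 1) [+y clear] — {dowel, foot, runner, side_panel, top}
6. divider@(0, 1) [-x clear] — {divider, dowel, foot, runner, side_panel, top}
7. drawer_front@(1, 2) [-x clear] — {divider, dowel, drawer_front, foot, runner, side_panel, top}
8. rail@(0, 0) [-x clear] — {divider, dowel, drawer_front, foot, rail, runner, side_panel, top}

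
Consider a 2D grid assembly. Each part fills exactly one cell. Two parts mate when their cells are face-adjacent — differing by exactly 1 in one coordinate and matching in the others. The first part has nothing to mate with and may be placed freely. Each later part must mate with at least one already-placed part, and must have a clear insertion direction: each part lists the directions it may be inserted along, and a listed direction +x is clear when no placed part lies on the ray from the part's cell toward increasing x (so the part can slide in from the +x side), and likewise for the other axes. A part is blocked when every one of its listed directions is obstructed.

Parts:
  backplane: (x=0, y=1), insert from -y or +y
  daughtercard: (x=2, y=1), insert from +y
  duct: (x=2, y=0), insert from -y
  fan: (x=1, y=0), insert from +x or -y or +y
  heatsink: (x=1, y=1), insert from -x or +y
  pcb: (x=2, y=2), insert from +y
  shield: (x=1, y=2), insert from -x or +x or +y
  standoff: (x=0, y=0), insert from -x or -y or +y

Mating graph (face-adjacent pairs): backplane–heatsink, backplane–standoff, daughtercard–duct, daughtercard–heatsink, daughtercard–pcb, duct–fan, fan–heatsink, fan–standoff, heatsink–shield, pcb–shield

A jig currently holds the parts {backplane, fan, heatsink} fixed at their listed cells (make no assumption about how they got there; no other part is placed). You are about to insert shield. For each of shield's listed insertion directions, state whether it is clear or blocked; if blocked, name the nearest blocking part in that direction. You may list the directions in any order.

+x: clear; +y: clear; -x: clear

-x: ray from shield(1, 2) has no placed part ⇒ clear
+x: ray from shield(1, 2) has no placed part ⇒ clear
+y: ray from shield(1, 2) has no placed part ⇒ clear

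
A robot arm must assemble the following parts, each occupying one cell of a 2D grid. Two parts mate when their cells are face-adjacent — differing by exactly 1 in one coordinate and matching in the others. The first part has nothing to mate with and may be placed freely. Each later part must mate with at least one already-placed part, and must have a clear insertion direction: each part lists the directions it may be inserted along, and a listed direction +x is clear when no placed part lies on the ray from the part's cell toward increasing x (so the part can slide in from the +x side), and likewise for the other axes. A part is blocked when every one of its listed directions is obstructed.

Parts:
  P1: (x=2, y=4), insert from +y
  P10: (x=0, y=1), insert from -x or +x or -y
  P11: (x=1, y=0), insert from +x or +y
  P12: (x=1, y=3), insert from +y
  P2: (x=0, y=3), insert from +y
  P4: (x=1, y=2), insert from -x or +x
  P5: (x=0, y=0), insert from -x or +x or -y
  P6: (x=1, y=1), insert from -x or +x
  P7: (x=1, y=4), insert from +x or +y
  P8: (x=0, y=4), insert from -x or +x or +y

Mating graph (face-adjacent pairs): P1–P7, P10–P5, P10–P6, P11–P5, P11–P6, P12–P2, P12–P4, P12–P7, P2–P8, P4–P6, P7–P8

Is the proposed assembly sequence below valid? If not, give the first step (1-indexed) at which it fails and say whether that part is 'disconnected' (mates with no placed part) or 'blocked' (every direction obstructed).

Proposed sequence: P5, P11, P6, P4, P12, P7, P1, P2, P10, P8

Valid

1. P5@(0, 0) [-x clear] — {P5}
2. P11@(1, 0) [+x clear] — {P11, P5}
3. P6@(1, 1) [-x clear] — {P11, P5, P6}
4. P4@(1, 2) [-x clear] — {P11, P4, P5, P6}
5. P12@(1, 3) [+y clear] — {P11, P12, P4, P5, P6}
6. P7@(1, 4) [+x clear] — {P11, P12, P4, P5, P6, P7}
7. P1@(2, 4) [+y clear] — {P1, P11, P12, P4, P5, P6, P7}
8. P2@(0, 3) [+y clear] — {P1, P11, P12, P2, P4, P5, P6, P7}
9. P10@(0, 1) [-x clear] — {P1, P10, P11, P12, P2, P4, P5, P6, P7}
10. P8@(0, 4) [-x clear] — {P1, P10, P11, P12, P2, P4, P5, P6, P7, P8}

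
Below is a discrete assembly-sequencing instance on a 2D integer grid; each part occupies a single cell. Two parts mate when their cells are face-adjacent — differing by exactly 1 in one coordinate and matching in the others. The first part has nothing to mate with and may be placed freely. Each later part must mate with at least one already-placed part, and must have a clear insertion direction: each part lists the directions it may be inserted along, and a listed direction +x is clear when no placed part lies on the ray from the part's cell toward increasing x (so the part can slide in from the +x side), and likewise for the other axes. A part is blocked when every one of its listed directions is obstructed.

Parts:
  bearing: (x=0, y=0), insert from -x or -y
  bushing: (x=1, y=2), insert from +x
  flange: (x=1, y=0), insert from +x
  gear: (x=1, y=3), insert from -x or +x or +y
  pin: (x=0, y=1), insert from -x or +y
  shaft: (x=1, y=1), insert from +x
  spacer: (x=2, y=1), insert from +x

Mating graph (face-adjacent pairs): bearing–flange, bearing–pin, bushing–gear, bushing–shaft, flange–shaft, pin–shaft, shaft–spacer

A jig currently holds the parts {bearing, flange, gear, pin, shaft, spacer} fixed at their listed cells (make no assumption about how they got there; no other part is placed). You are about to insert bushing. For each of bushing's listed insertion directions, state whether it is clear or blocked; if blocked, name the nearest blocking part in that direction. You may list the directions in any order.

+x: ray from bushing(1, 2) has no placed part ⇒ clear

+x: clear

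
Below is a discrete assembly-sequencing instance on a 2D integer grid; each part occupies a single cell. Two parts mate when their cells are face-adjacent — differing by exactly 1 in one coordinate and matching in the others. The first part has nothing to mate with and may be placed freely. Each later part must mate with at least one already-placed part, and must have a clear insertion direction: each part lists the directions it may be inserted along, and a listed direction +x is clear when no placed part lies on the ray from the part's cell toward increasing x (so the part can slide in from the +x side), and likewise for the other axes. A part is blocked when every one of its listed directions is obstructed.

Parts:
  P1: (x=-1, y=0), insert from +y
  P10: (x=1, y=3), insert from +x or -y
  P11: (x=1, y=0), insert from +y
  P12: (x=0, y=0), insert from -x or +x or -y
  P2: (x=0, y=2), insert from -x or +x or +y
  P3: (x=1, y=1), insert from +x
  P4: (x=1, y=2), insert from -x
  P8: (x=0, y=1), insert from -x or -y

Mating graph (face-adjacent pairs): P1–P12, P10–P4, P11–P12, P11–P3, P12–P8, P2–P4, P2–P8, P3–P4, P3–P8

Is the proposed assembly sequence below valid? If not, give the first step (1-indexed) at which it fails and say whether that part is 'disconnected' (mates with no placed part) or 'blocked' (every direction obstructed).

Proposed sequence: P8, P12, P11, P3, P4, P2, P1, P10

1. P8@(0, 1) [-x clear] — {P8}
2. P12@(0, 0) [-x clear] — {P12, P8}
3. P11@(1, 0) [+y clear] — {P11, P12, P8}
4. P3@(1, 1) [+x clear] — {P11, P12, P3, P8}
5. P4@(1, 2) [-x clear] — {P11, P12, P3, P4, P8}
6. P2@(0, 2) [-x clear] — {P11, P12, P2, P3, P4, P8}
7. P1@(-1, 0) [+y clear] — {P1, P11, P12, P2, P3, P4, P8}
8. P10@(1, 3) [+x clear] — {P1, P10, P11, P12, P2, P3, P4, P8}

Valid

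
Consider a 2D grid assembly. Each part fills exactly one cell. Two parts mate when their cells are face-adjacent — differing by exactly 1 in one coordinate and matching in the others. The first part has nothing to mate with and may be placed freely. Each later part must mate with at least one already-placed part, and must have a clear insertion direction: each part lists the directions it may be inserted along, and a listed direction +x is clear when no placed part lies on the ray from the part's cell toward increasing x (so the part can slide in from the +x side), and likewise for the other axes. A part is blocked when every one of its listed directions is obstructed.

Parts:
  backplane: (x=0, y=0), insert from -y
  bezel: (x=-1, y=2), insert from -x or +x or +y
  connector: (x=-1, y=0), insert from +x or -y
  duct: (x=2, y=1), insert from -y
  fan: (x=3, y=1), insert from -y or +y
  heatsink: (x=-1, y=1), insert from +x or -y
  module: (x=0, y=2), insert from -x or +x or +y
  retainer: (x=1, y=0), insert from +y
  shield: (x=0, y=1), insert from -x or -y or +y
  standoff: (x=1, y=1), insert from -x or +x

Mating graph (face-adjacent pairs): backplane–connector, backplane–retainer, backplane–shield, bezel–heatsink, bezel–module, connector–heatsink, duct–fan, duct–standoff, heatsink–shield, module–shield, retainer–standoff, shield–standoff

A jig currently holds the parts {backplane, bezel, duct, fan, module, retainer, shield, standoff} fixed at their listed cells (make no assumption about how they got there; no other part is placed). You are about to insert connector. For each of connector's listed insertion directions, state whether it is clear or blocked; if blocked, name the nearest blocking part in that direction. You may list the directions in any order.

+x: nearest on ray is backplane@(0, 0) ⇒ blocked
-y: ray from connector(-1, 0) has no placed part ⇒ clear

+x: blocked by backplane; -y: clear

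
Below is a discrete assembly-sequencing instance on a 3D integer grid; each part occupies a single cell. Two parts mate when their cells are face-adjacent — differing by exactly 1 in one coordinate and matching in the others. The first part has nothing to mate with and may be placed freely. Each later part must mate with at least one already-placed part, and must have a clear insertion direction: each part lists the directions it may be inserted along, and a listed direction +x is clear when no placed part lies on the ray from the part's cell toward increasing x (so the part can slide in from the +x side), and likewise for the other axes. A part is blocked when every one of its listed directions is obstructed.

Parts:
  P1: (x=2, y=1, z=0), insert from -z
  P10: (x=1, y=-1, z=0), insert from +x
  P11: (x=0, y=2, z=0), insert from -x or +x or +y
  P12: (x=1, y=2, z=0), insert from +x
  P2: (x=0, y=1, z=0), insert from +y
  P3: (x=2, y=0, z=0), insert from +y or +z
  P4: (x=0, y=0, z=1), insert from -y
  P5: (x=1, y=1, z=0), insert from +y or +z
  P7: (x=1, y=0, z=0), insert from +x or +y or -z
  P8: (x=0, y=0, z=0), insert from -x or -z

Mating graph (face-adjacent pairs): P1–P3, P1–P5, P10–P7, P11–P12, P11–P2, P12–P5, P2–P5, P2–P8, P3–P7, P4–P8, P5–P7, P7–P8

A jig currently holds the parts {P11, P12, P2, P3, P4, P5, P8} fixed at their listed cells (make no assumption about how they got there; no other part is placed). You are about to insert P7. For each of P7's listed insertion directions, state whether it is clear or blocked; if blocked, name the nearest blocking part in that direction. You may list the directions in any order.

+x: blocked by P3; +y: blocked by P5; -z: clear

+x: nearest on ray is P3@(2, 0, 0) ⇒ blocked
+y: nearest on ray is P5@(1, 1, 0) ⇒ blocked
-z: ray from P7(1, 0, 0) has no placed part ⇒ clear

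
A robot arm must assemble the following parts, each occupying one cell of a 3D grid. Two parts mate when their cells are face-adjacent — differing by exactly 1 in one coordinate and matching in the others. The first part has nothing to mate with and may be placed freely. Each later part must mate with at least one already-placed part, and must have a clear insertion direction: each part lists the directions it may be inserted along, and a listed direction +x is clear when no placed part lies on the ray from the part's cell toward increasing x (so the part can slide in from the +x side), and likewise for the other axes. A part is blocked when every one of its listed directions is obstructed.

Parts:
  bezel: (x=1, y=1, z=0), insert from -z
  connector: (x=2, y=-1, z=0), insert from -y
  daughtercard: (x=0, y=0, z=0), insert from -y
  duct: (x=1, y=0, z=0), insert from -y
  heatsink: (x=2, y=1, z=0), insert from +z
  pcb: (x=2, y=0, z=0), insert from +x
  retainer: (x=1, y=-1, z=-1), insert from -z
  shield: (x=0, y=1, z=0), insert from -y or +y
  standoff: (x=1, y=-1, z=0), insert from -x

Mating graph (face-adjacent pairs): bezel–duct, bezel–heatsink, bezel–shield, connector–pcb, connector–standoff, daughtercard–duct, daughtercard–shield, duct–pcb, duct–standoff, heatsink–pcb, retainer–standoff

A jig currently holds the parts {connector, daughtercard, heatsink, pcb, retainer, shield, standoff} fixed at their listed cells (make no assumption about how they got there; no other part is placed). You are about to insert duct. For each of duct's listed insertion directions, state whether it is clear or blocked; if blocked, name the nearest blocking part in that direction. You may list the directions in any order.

-y: nearest on ray is standoff@(1, -1, 0) ⇒ blocked

-y: blocked by standoff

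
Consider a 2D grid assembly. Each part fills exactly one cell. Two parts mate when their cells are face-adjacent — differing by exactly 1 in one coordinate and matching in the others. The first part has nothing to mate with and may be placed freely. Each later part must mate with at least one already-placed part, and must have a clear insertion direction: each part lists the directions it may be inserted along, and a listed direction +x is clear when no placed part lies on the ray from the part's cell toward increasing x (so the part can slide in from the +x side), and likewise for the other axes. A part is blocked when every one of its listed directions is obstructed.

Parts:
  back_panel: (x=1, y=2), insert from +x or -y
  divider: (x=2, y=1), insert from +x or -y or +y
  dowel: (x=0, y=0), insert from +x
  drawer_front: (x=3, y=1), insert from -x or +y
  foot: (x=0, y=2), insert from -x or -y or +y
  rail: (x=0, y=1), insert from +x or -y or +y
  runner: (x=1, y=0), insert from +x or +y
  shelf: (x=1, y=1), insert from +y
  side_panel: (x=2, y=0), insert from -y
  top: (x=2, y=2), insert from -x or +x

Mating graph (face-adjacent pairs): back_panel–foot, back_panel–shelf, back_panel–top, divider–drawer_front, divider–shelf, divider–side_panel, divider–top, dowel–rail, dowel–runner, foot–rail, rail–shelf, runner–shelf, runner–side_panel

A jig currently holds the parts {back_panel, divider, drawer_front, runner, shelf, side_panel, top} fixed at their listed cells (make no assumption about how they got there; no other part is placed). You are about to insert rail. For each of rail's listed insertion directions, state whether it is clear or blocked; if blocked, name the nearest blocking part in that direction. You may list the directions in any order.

+x: blocked by shelf; +y: clear; -y: clear

+x: nearest on ray is shelf@(1, 1) ⇒ blocked
-y: ray from rail(0, 1) has no placed part ⇒ clear
+y: ray from rail(0, 1) has no placed part ⇒ clear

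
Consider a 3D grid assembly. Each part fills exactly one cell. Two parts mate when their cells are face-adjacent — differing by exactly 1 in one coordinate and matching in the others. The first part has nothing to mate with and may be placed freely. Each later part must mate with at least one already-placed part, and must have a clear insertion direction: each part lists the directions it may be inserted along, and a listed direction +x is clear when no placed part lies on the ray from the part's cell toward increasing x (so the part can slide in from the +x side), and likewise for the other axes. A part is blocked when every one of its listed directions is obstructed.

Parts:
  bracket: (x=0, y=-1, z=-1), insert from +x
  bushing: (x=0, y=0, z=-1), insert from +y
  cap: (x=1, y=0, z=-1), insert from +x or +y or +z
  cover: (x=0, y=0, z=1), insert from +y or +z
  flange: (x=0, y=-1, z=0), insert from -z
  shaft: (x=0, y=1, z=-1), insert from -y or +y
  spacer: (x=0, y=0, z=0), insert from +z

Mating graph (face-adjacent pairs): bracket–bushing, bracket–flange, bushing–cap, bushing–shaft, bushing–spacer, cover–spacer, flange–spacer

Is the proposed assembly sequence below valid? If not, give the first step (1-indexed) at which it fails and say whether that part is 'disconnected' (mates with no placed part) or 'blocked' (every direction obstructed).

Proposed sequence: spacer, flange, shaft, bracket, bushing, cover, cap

Invalid at step 3 (disconnected)

1. spacer@(0, 0, 0) [+z clear] — {spacer}
2. flange@(0, -1, 0) [-z clear] — {flange, spacer}
3. shaft@(0, 1, -1) — no placed neighbour ⇒ disconnected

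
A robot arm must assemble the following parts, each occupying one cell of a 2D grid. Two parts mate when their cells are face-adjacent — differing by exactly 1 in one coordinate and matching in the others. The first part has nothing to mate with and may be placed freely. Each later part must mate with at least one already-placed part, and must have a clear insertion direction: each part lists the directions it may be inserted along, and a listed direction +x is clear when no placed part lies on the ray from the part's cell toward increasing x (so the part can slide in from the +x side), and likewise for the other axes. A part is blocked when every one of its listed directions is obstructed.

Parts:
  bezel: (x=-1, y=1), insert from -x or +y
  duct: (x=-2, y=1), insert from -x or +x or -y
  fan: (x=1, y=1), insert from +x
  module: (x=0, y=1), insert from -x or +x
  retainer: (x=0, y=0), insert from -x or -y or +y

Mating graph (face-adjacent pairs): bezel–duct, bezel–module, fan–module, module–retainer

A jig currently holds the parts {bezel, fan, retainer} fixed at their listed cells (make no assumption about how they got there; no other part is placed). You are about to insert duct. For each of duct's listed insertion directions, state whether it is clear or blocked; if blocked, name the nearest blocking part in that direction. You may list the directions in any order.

-x: ray from duct(-2, 1) has no placed part ⇒ clear
+x: nearest on ray is bezel@(-1, 1) ⇒ blocked
-y: ray from duct(-2, 1) has no placed part ⇒ clear

+x: blocked by bezel; -x: clear; -y: clear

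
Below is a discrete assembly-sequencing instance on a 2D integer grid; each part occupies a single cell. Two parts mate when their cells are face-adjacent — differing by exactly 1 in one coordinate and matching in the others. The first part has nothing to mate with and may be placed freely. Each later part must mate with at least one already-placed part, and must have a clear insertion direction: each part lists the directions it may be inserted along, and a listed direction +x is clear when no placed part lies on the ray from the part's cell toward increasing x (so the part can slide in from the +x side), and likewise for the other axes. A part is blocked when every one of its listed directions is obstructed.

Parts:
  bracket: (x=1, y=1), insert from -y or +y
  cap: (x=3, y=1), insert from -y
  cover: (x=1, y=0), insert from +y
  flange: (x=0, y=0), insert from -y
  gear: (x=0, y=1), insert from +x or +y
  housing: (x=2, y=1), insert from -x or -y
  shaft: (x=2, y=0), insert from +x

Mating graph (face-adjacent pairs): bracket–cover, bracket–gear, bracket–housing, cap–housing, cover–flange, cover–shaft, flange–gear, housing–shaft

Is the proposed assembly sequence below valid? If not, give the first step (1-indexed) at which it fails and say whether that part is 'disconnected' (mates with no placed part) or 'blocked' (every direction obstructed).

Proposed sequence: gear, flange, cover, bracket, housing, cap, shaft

Valid

1. gear@(0, 1) [+x clear] — {gear}
2. flange@(0, 0) [-y clear] — {flange, gear}
3. cover@(1, 0) [+y clear] — {cover, flange, gear}
4. bracket@(1, 1) [+y clear] — {bracket, cover, flange, gear}
5. housing@(2, 1) [-y clear] — {bracket, cover, flange, gear, housing}
6. cap@(3, 1) [-y clear] — {bracket, cap, cover, flange, gear, housing}
7. shaft@(2, 0) [+x clear] — {bracket, cap, cover, flange, gear, housing, shaft}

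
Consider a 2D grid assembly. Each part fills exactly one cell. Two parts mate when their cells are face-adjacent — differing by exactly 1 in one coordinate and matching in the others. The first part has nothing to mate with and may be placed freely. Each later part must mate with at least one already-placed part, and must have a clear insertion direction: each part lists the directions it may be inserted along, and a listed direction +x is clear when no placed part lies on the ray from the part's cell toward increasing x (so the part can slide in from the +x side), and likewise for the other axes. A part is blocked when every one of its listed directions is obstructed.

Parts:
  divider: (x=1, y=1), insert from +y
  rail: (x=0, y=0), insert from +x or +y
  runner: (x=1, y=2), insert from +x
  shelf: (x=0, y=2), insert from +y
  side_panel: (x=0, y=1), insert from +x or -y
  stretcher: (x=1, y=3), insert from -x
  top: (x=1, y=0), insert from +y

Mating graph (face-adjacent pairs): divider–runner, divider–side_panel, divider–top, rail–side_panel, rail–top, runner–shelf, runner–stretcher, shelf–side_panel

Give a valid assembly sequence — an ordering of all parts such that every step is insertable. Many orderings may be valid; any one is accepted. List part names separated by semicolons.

rail; side_panel; shelf; top; divider; runner; stretcher

1. rail@(0, 0) [+x clear] — {rail}
2. side_panel@(0, 1) [+x clear] — {rail, side_panel}
3. shelf@(0, 2) [+y clear] — {rail, shelf, side_panel}
4. top@(1, 0) [+y clear] — {rail, shelf, side_panel, top}
5. divider@(1, 1) [+y clear] — {divider, rail, shelf, side_panel, top}
6. runner@(1, 2) [+x clear] — {divider, rail, runner, shelf, side_panel, top}
7. stretcher@(1, 3) [-x clear] — {divider, rail, runner, shelf, side_panel, stretcher, top}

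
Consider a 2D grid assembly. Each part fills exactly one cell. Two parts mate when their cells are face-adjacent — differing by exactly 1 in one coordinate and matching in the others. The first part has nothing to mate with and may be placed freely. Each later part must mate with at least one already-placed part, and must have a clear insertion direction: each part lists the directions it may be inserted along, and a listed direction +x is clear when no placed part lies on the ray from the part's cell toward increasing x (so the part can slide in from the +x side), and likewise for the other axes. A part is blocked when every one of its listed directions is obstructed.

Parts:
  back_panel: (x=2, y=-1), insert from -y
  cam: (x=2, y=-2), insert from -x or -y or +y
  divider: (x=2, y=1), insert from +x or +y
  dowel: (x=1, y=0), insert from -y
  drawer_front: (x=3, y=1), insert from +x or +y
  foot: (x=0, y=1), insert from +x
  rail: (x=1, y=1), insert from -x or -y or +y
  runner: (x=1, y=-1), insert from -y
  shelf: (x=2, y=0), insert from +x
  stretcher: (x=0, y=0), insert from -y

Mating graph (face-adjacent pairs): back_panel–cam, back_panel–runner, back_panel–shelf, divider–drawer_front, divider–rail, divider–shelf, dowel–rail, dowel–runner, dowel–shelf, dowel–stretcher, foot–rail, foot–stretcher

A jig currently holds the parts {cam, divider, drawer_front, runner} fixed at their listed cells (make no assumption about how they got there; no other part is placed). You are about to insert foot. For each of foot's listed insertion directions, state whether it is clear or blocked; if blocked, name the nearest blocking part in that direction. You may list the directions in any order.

+x: nearest on ray is divider@(2, 1) ⇒ blocked

+x: blocked by divider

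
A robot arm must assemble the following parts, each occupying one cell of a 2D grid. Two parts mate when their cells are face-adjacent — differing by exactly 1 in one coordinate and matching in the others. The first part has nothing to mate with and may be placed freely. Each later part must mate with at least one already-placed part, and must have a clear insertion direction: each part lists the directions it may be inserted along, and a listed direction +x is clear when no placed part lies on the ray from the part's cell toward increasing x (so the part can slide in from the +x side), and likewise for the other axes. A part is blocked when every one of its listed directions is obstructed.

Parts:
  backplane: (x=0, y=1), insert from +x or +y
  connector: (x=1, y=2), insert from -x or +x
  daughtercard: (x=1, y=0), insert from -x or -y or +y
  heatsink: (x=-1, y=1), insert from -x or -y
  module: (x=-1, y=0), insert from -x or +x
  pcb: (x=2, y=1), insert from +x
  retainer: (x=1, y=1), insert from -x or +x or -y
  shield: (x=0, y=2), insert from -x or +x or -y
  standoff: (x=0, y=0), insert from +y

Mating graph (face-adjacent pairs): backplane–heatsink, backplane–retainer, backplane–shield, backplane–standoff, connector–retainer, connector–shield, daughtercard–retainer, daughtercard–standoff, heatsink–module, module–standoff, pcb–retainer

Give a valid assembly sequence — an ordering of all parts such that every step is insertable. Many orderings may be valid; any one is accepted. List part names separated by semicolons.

standoff; backplane; shield; retainer; daughtercard; heatsink; connector; pcb; module

1. standoff@(0, 0) [+y clear] — {standoff}
2. backplane@(0, 1) [+x clear] — {backplane, standoff}
3. shield@(0, 2) [-x clear] — {backplane, shield, standoff}
4. retainer@(1, 1) [+x clear] — {backplane, retainer, shield, standoff}
5. daughtercard@(1, 0) [-y clear] — {backplane, daughtercard, retainer, shield, standoff}
6. heatsink@(-1, 1) [-x clear] — {backplane, daughtercard, heatsink, retainer, shield, standoff}
7. connector@(1, 2) [+x clear] — {backplane, connector, daughtercard, heatsink, retainer, shield, standoff}
8. pcb@(2, 1) [+x clear] — {backplane, connector, daughtercard, heatsink, pcb, retainer, shield, standoff}
9. module@(-1, 0) [-x clear] — {backplane, connector, daughtercard, heatsink, module, pcb, retainer, shield, standoff}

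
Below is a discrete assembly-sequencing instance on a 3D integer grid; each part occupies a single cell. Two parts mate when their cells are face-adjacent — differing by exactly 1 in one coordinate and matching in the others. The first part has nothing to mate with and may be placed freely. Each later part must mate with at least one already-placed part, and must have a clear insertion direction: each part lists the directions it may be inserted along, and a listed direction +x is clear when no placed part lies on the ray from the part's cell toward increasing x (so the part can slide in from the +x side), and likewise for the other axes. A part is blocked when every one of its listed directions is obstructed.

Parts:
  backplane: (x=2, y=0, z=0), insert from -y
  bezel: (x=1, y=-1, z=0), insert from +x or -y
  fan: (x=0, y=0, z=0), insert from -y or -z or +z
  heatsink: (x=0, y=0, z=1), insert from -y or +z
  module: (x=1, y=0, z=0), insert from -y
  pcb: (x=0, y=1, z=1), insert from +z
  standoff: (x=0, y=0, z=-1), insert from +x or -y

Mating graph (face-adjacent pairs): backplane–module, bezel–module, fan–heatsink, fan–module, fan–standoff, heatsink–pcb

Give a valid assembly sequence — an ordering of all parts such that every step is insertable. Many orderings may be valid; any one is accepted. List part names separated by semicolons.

fan; standoff; heatsink; pcb; module; bezel; backplane

1. fan@(0, 0, 0) [-y clear] — {fan}
2. standoff@(0, 0, -1) [+x clear] — {fan, standoff}
3. heatsink@(0, 0, 1) [-y clear] — {fan, heatsink, standoff}
4. pcb@(0, 1, 1) [+z clear] — {fan, heatsink, pcb, standoff}
5. module@(1, 0, 0) [-y clear] — {fan, heatsink, module, pcb, standoff}
6. bezel@(1, -1, 0) [+x clear] — {bezel, fan, heatsink, module, pcb, standoff}
7. backplane@(2, 0, 0) [-y clear] — {backplane, bezel, fan, heatsink, module, pcb, standoff}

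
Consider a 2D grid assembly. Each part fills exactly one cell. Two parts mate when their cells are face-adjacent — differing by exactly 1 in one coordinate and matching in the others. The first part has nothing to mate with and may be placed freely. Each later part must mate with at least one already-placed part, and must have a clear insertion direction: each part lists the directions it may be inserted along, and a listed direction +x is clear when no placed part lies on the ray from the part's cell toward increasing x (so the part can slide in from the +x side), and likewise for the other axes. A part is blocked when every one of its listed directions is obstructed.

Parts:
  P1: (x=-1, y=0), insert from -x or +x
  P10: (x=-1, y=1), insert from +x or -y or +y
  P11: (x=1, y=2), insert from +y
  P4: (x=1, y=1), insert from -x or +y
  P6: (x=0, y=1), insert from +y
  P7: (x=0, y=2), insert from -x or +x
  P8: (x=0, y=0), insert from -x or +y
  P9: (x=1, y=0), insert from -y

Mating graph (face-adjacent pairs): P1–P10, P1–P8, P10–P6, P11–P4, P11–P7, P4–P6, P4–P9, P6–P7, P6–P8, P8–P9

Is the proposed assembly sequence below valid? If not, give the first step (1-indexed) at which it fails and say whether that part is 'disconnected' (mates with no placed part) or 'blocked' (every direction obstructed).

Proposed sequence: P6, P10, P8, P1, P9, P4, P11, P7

1. P6@(0, 1) [+y clear] — {P6}
2. P10@(-1, 1) [-y clear] — {P10, P6}
3. P8@(0, 0) [-x clear] — {P10, P6, P8}
4. P1@(-1, 0) [-x clear] — {P1, P10, P6, P8}
5. P9@(1, 0) [-y clear] — {P1, P10, P6, P8, P9}
6. P4@(1, 1) [+y clear] — {P1, P10, P4, P6, P8, P9}
7. P11@(1, 2) [+y clear] — {P1, P10, P11, P4, P6, P8, P9}
8. P7@(0, 2) [-x clear] — {P1, P10, P11, P4, P6, P7, P8, P9}

Valid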